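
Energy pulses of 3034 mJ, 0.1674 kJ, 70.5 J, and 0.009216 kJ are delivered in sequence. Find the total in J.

250.15 J

In J:
  3034 mJ = 3034e-3 J = 3.034
  0.1674 kJ = 0.1674e3 J = 167.4
  70.5 J → 70.5
  0.009216 kJ = 0.009216e3 J = 9.216
Sum: 3.034 + 167.4 + 70.5 + 9.216 = 250.15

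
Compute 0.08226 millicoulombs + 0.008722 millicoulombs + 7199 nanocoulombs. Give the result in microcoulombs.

98.181 microcoulombs

In microcoulombs:
  0.08226 millicoulombs = 0.08226 × 10^3 microcoulombs = 82.26
  0.008722 millicoulombs = 0.008722 × 10^3 microcoulombs = 8.722
  7199 nanocoulombs = 7199 × 10^-3 microcoulombs = 7.199
Sum: 82.26 + 8.722 + 7.199 = 98.181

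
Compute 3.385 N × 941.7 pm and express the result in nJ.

3.385 × 941.7e-12 = 3187.6545e-12 J

3.1876545 nJ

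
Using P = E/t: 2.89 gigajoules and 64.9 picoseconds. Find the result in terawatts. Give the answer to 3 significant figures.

(2.89 × 10⁹) / (64.9 × 10⁻¹²) = 0.04453 × 10²¹ W

44500000 terawatts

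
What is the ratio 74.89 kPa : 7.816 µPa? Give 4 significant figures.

(74.89 × 10³) / (7.816 × 10⁻⁶) = 9.5816 × 10⁹

9582000000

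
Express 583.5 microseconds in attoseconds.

583500000000000 attoseconds

micro = 10⁻⁶, atto = 10⁻¹⁸; factor is 10¹².
583.5 × 10¹² = 583500000000000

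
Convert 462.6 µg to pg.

462600000 pg

micro = 10^-6, pico = 10^-12; factor is 10^6.
462.6 × 10^6 = 462600000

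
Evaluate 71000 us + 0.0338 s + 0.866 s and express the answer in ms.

In ms:
  71000 us = 71000 × 10^-3 ms = 71
  0.0338 s = 0.0338 × 10^3 ms = 33.8
  0.866 s = 0.866 × 10^3 ms = 866
Sum: 71 + 33.8 + 866 = 970.8

970.8 ms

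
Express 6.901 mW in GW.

0.000000000006901 GW

milli = 10⁻³, giga = 10⁹; factor is 10⁻¹².
6.901 × 10⁻¹² = 0.000000000006901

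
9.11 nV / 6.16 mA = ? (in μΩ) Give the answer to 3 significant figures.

1.48 μΩ

(9.11 × 10^-9) / (6.16 × 10^-3) = 1.4789 × 10^-6 Ω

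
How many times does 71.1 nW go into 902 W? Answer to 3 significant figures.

(902) / (71.1 × 10⁻⁹) = 12.69 × 10⁹

12700000000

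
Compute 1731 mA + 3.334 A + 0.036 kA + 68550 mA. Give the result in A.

109.615 A

In A:
  1731 mA = 1731e-3 A = 1.731
  3.334 A → 3.334
  0.036 kA = 0.036e3 A = 36
  68550 mA = 68550e-3 A = 68.55
Sum: 1.731 + 3.334 + 36 + 68.55 = 109.615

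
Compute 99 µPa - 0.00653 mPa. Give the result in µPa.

In µPa:
  99 µPa → 99
  0.00653 mPa = 0.00653e3 µPa = 6.53
Difference: 99 - 6.53 = 92.47

92.47 µPa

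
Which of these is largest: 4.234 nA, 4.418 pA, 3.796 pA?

4.234 nA

4.234 nA = 0.000000004234 A
4.418 pA = 0.000000000004418 A
3.796 pA = 0.000000000003796 A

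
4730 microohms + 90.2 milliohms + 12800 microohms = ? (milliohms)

107.73 milliohms

In milliohms:
  4730 microohms = 4730e-3 milliohms = 4.73
  90.2 milliohms → 90.2
  12800 microohms = 12800e-3 milliohms = 12.8
Sum: 4.73 + 90.2 + 12.8 = 107.73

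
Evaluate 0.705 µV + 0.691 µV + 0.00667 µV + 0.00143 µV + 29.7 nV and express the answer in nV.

In nV:
  0.705 µV = 0.705e3 nV = 705
  0.691 µV = 0.691e3 nV = 691
  0.00667 µV = 0.00667e3 nV = 6.67
  0.00143 µV = 0.00143e3 nV = 1.43
  29.7 nV → 29.7
Sum: 705 + 691 + 6.67 + 1.43 + 29.7 = 1433.8

1433.8 nV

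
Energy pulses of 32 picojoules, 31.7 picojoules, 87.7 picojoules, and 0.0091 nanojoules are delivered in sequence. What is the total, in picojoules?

160.5 picojoules

In picojoules:
  32 picojoules → 32
  31.7 picojoules → 31.7
  87.7 picojoules → 87.7
  0.0091 nanojoules = 0.0091 × 10³ picojoules = 9.1
Sum: 32 + 31.7 + 87.7 + 9.1 = 160.5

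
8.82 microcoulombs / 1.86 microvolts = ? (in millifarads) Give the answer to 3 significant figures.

(8.82e-6) / (1.86e-6) = 4.7419 F

4740 millifarads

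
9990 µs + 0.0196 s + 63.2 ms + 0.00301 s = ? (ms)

95.8 ms

In ms:
  9990 µs = 9990 × 10^-3 ms = 9.99
  0.0196 s = 0.0196 × 10^3 ms = 19.6
  63.2 ms → 63.2
  0.00301 s = 0.00301 × 10^3 ms = 3.01
Sum: 9.99 + 19.6 + 63.2 + 3.01 = 95.8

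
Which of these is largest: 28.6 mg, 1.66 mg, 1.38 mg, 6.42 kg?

6.42 kg

28.6 mg = 0.0286 g
1.66 mg = 0.00166 g
1.38 mg = 0.00138 g
6.42 kg = 6420 g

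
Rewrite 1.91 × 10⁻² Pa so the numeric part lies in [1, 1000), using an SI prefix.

19.1 mPa

= 19.1 × 10⁻³ Pa; 10⁻³ is milli.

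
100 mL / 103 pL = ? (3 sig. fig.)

971000000

(100 × 10^-3) / (103 × 10^-12) = 0.9709 × 10^9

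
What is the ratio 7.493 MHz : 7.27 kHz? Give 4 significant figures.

1031

(7.493 × 10^6) / (7.27 × 10^3) = 1.0307 × 10^3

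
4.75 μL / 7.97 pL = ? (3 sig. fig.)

596000

(4.75 × 10⁻⁶) / (7.97 × 10⁻¹²) = 0.596 × 10⁶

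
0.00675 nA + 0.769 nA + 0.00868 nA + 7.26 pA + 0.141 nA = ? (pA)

932.69 pA

In pA:
  0.00675 nA = 0.00675 × 10³ pA = 6.75
  0.769 nA = 0.769 × 10³ pA = 769
  0.00868 nA = 0.00868 × 10³ pA = 8.68
  7.26 pA → 7.26
  0.141 nA = 0.141 × 10³ pA = 141
Sum: 6.75 + 769 + 8.68 + 7.26 + 141 = 932.69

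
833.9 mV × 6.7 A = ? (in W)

5.58713 W

833.9e-3 × 6.7 = 5587.13e-3 W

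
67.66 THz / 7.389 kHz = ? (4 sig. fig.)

9157000000

(67.66e12) / (7.389e3) = 9.1569e9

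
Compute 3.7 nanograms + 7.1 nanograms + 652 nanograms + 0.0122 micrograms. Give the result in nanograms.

675 nanograms

In nanograms:
  3.7 nanograms → 3.7
  7.1 nanograms → 7.1
  652 nanograms → 652
  0.0122 micrograms = 0.0122 × 10³ nanograms = 12.2
Sum: 3.7 + 7.1 + 652 + 12.2 = 675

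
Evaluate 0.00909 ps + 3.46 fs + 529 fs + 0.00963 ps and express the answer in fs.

In fs:
  0.00909 ps = 0.00909 × 10^3 fs = 9.09
  3.46 fs → 3.46
  529 fs → 529
  0.00963 ps = 0.00963 × 10^3 fs = 9.63
Sum: 9.09 + 3.46 + 529 + 9.63 = 551.18

551.18 fs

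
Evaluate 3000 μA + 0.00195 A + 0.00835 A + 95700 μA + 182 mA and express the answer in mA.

291 mA

In mA:
  3000 μA = 3000e-3 mA = 3
  0.00195 A = 0.00195e3 mA = 1.95
  0.00835 A = 0.00835e3 mA = 8.35
  95700 μA = 95700e-3 mA = 95.7
  182 mA → 182
Sum: 3 + 1.95 + 8.35 + 95.7 + 182 = 291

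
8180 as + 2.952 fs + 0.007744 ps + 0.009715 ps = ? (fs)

28.591 fs

In fs:
  8180 as = 8180 × 10⁻³ fs = 8.18
  2.952 fs → 2.952
  0.007744 ps = 0.007744 × 10³ fs = 7.744
  0.009715 ps = 0.009715 × 10³ fs = 9.715
Sum: 8.18 + 2.952 + 7.744 + 9.715 = 28.591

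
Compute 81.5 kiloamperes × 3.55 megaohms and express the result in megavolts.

81.5 × 10^3 × 3.55 × 10^6 = 289.325 × 10^9 V

289325 megavolts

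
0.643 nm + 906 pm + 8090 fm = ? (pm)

1557.09 pm

In pm:
  0.643 nm = 0.643 × 10^3 pm = 643
  906 pm → 906
  8090 fm = 8090 × 10^-3 pm = 8.09
Sum: 643 + 906 + 8.09 = 1557.09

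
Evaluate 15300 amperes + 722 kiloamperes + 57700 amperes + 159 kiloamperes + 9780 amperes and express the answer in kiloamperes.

963.78 kiloamperes

In kiloamperes:
  15300 amperes = 15300e-3 kiloamperes = 15.3
  722 kiloamperes → 722
  57700 amperes = 57700e-3 kiloamperes = 57.7
  159 kiloamperes → 159
  9780 amperes = 9780e-3 kiloamperes = 9.78
Sum: 15.3 + 722 + 57.7 + 159 + 9.78 = 963.78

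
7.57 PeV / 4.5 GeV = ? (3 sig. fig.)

1680000

(7.57 × 10^15) / (4.5 × 10^9) = 1.682 × 10^6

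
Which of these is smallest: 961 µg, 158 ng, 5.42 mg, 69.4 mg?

158 ng

961 µg = 0.000961 g
158 ng = 0.000000158 g
5.42 mg = 0.00542 g
69.4 mg = 0.0694 g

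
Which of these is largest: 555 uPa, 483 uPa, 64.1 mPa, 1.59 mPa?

64.1 mPa

555 uPa = 0.000555 Pa
483 uPa = 0.000483 Pa
64.1 mPa = 0.0641 Pa
1.59 mPa = 0.00159 Pa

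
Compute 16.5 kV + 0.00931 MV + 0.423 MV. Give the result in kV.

In kV:
  16.5 kV → 16.5
  0.00931 MV = 0.00931 × 10³ kV = 9.31
  0.423 MV = 0.423 × 10³ kV = 423
Sum: 16.5 + 9.31 + 423 = 448.81

448.81 kV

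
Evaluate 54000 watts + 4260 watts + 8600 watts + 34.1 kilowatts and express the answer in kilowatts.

100.96 kilowatts

In kilowatts:
  54000 watts = 54000e-3 kilowatts = 54
  4260 watts = 4260e-3 kilowatts = 4.26
  8600 watts = 8600e-3 kilowatts = 8.6
  34.1 kilowatts → 34.1
Sum: 54 + 4.26 + 8.6 + 34.1 = 100.96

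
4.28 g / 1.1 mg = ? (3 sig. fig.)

3890

(4.28) / (1.1 × 10⁻³) = 3.891 × 10³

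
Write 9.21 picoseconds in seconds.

pico = 1e-12, (no prefix) = 1e0; factor is 1e-12.
9.21 × 1e-12 = 0.00000000000921

0.00000000000921 seconds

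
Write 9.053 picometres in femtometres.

pico = 10^-12, femto = 10^-15; factor is 10^3.
9.053 × 10^3 = 9053

9053 femtometres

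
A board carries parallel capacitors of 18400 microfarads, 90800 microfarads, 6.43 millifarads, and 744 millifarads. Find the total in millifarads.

859.63 millifarads

In millifarads:
  18400 microfarads = 18400e-3 millifarads = 18.4
  90800 microfarads = 90800e-3 millifarads = 90.8
  6.43 millifarads → 6.43
  744 millifarads → 744
Sum: 18.4 + 90.8 + 6.43 + 744 = 859.63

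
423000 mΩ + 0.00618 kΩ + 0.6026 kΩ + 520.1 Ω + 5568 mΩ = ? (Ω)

1557.448 Ω

In Ω:
  423000 mΩ = 423000e-3 Ω = 423
  0.00618 kΩ = 0.00618e3 Ω = 6.18
  0.6026 kΩ = 0.6026e3 Ω = 602.6
  520.1 Ω → 520.1
  5568 mΩ = 5568e-3 Ω = 5.568
Sum: 423 + 6.18 + 602.6 + 520.1 + 5.568 = 1557.448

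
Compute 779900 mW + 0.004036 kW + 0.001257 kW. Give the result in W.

785.193 W

In W:
  779900 mW = 779900 × 10⁻³ W = 779.9
  0.004036 kW = 0.004036 × 10³ W = 4.036
  0.001257 kW = 0.001257 × 10³ W = 1.257
Sum: 779.9 + 4.036 + 1.257 = 785.193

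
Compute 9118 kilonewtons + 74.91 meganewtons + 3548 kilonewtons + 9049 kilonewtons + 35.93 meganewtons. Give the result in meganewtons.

In meganewtons:
  9118 kilonewtons = 9118e-3 meganewtons = 9.118
  74.91 meganewtons → 74.91
  3548 kilonewtons = 3548e-3 meganewtons = 3.548
  9049 kilonewtons = 9049e-3 meganewtons = 9.049
  35.93 meganewtons → 35.93
Sum: 9.118 + 74.91 + 3.548 + 9.049 + 35.93 = 132.555

132.555 meganewtons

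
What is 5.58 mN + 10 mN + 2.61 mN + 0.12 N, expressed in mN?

In mN:
  5.58 mN → 5.58
  10 mN → 10
  2.61 mN → 2.61
  0.12 N = 0.12e3 mN = 120
Sum: 5.58 + 10 + 2.61 + 120 = 138.19

138.19 mN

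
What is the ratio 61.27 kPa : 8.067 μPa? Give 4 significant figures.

(61.27 × 10³) / (8.067 × 10⁻⁶) = 7.5951 × 10⁹

7595000000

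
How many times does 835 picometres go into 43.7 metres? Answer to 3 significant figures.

52300000000

(43.7) / (835 × 10⁻¹²) = 0.05234 × 10¹²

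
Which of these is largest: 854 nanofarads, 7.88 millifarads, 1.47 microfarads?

854 nanofarads = 0.000000854 farads
7.88 millifarads = 0.00788 farads
1.47 microfarads = 0.00000147 farads

7.88 millifarads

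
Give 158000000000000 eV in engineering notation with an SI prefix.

158 TeV

= 158 × 10¹² eV; 10¹² is tera.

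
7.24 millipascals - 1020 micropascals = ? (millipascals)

6.22 millipascals

In millipascals:
  7.24 millipascals → 7.24
  1020 micropascals = 1020 × 10^-3 millipascals = 1.02
Difference: 7.24 - 1.02 = 6.22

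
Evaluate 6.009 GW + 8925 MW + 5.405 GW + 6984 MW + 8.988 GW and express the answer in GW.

36.311 GW

In GW:
  6.009 GW → 6.009
  8925 MW = 8925 × 10^-3 GW = 8.925
  5.405 GW → 5.405
  6984 MW = 6984 × 10^-3 GW = 6.984
  8.988 GW → 8.988
Sum: 6.009 + 8.925 + 5.405 + 6.984 + 8.988 = 36.311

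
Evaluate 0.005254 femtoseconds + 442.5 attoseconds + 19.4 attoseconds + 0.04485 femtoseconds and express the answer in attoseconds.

In attoseconds:
  0.005254 femtoseconds = 0.005254 × 10³ attoseconds = 5.254
  442.5 attoseconds → 442.5
  19.4 attoseconds → 19.4
  0.04485 femtoseconds = 0.04485 × 10³ attoseconds = 44.85
Sum: 5.254 + 442.5 + 19.4 + 44.85 = 512.004

512.004 attoseconds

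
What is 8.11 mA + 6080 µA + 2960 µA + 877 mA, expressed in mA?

894.15 mA

In mA:
  8.11 mA → 8.11
  6080 µA = 6080 × 10^-3 mA = 6.08
  2960 µA = 2960 × 10^-3 mA = 2.96
  877 mA → 877
Sum: 8.11 + 6.08 + 2.96 + 877 = 894.15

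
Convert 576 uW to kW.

0.000000576 kW

micro = 1e-6, kilo = 1e3; factor is 1e-9.
576 × 1e-9 = 0.000000576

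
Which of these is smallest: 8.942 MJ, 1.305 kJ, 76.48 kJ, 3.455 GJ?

1.305 kJ

8.942 MJ = 8942000 J
1.305 kJ = 1305 J
76.48 kJ = 76480 J
3.455 GJ = 3455000000 J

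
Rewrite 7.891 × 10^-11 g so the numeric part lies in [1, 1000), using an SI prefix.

= 78.91 × 10^-12 g; 10^-12 is pico.

78.91 pg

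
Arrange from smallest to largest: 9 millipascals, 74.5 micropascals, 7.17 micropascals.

9 millipascals = 0.009 pascals
74.5 micropascals = 0.0000745 pascals
7.17 micropascals = 0.00000717 pascals

7.17 micropascals < 74.5 micropascals < 9 millipascals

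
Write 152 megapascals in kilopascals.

mega = 10^6, kilo = 10^3; factor is 10^3.
152 × 10^3 = 152000

152000 kilopascals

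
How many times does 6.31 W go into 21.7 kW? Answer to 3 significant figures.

(21.7 × 10^3) / (6.31) = 3.439 × 10^3

3440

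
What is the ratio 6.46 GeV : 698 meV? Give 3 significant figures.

9260000000

(6.46 × 10⁹) / (698 × 10⁻³) = 0.009255 × 10¹²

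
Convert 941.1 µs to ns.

micro = 10^-6, nano = 10^-9; factor is 10^3.
941.1 × 10^3 = 941100

941100 ns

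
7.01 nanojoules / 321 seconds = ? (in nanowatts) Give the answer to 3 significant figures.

0.0218 nanowatts

(7.01 × 10^-9) / (321) = 0.021838 × 10^-9 W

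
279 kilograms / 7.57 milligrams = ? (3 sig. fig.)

(279 × 10³) / (7.57 × 10⁻³) = 36.86 × 10⁶

36900000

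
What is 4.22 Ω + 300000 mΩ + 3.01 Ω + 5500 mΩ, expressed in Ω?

In Ω:
  4.22 Ω → 4.22
  300000 mΩ = 300000 × 10⁻³ Ω = 300
  3.01 Ω → 3.01
  5500 mΩ = 5500 × 10⁻³ Ω = 5.5
Sum: 4.22 + 300 + 3.01 + 5.5 = 312.73

312.73 Ω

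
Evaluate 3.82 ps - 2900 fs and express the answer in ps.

In ps:
  3.82 ps → 3.82
  2900 fs = 2900 × 10^-3 ps = 2.9
Difference: 3.82 - 2.9 = 0.92

0.92 ps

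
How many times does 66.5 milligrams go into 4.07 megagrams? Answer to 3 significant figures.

61200000

(4.07 × 10^6) / (66.5 × 10^-3) = 0.0612 × 10^9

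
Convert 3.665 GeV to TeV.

0.003665 TeV

giga = 10^9, tera = 10^12; factor is 10^-3.
3.665 × 10^-3 = 0.003665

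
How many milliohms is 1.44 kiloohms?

1440000 milliohms

kilo = 10³, milli = 10⁻³; factor is 10⁶.
1.44 × 10⁶ = 1440000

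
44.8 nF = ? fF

44800000 fF

nano = 10⁻⁹, femto = 10⁻¹⁵; factor is 10⁶.
44.8 × 10⁶ = 44800000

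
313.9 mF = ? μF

313900 μF

milli = 10^-3, micro = 10^-6; factor is 10^3.
313.9 × 10^3 = 313900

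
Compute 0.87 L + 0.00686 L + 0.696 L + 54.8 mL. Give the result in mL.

1627.66 mL

In mL:
  0.87 L = 0.87 × 10^3 mL = 870
  0.00686 L = 0.00686 × 10^3 mL = 6.86
  0.696 L = 0.696 × 10^3 mL = 696
  54.8 mL → 54.8
Sum: 870 + 6.86 + 696 + 54.8 = 1627.66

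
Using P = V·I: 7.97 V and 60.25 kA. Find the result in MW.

7.97 × 60.25 × 10³ = 480.1925 × 10³ W

0.4801925 MW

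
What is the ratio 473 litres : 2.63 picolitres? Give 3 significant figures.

180000000000000

(473) / (2.63 × 10^-12) = 179.8 × 10^12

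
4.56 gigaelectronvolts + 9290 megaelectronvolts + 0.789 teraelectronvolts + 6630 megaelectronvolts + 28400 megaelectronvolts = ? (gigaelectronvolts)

837.88 gigaelectronvolts

In gigaelectronvolts:
  4.56 gigaelectronvolts → 4.56
  9290 megaelectronvolts = 9290 × 10⁻³ gigaelectronvolts = 9.29
  0.789 teraelectronvolts = 0.789 × 10³ gigaelectronvolts = 789
  6630 megaelectronvolts = 6630 × 10⁻³ gigaelectronvolts = 6.63
  28400 megaelectronvolts = 28400 × 10⁻³ gigaelectronvolts = 28.4
Sum: 4.56 + 9.29 + 789 + 6.63 + 28.4 = 837.88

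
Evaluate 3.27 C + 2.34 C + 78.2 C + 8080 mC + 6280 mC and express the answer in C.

In C:
  3.27 C → 3.27
  2.34 C → 2.34
  78.2 C → 78.2
  8080 mC = 8080e-3 C = 8.08
  6280 mC = 6280e-3 C = 6.28
Sum: 3.27 + 2.34 + 78.2 + 8.08 + 6.28 = 98.17

98.17 C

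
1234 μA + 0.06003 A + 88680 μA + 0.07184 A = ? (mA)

221.784 mA

In mA:
  1234 μA = 1234 × 10^-3 mA = 1.234
  0.06003 A = 0.06003 × 10^3 mA = 60.03
  88680 μA = 88680 × 10^-3 mA = 88.68
  0.07184 A = 0.07184 × 10^3 mA = 71.84
Sum: 1.234 + 60.03 + 88.68 + 71.84 = 221.784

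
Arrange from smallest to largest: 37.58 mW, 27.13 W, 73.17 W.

37.58 mW < 27.13 W < 73.17 W

37.58 mW = 0.03758 W
27.13 W = 27.13 W
73.17 W = 73.17 W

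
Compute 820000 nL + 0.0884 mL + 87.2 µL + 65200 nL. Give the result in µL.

In µL:
  820000 nL = 820000 × 10⁻³ µL = 820
  0.0884 mL = 0.0884 × 10³ µL = 88.4
  87.2 µL → 87.2
  65200 nL = 65200 × 10⁻³ µL = 65.2
Sum: 820 + 88.4 + 87.2 + 65.2 = 1060.8

1060.8 µL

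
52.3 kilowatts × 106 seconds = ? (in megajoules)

52.3e3 × 106 = 5543.8e3 J

5.5438 megajoules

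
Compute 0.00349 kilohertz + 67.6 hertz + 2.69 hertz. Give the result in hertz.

73.78 hertz

In hertz:
  0.00349 kilohertz = 0.00349 × 10³ hertz = 3.49
  67.6 hertz → 67.6
  2.69 hertz → 2.69
Sum: 3.49 + 67.6 + 2.69 = 73.78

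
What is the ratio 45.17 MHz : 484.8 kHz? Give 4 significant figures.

(45.17 × 10^6) / (484.8 × 10^3) = 0.093172 × 10^3

93.17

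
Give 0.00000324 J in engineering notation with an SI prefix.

3.24 uJ

= 3.24 × 10⁻⁶ J; 10⁻⁶ is micro.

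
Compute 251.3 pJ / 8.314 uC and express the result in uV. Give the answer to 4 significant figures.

(251.3e-12) / (8.314e-6) = 30.2261e-6 V

30.23 uV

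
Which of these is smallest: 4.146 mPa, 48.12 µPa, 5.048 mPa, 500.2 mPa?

48.12 µPa

4.146 mPa = 0.004146 Pa
48.12 µPa = 0.00004812 Pa
5.048 mPa = 0.005048 Pa
500.2 mPa = 0.5002 Pa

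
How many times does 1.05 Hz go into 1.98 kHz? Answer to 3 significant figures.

1890

(1.98 × 10^3) / (1.05) = 1.886 × 10^3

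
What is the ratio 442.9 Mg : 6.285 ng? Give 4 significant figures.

(442.9e6) / (6.285e-9) = 70.469e15

70470000000000000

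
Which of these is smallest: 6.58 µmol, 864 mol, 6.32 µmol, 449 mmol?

6.58 µmol = 0.00000658 mol
864 mol = 864 mol
6.32 µmol = 0.00000632 mol
449 mmol = 0.449 mol

6.32 µmol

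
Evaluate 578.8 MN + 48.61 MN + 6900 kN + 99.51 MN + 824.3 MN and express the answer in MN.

In MN:
  578.8 MN → 578.8
  48.61 MN → 48.61
  6900 kN = 6900 × 10^-3 MN = 6.9
  99.51 MN → 99.51
  824.3 MN → 824.3
Sum: 578.8 + 48.61 + 6.9 + 99.51 + 824.3 = 1558.12

1558.12 MN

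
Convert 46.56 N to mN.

(no prefix) = 10^0, milli = 10^-3; factor is 10^3.
46.56 × 10^3 = 46560

46560 mN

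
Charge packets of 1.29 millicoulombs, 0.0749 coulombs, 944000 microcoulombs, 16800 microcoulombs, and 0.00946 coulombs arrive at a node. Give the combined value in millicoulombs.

1046.45 millicoulombs

In millicoulombs:
  1.29 millicoulombs → 1.29
  0.0749 coulombs = 0.0749e3 millicoulombs = 74.9
  944000 microcoulombs = 944000e-3 millicoulombs = 944
  16800 microcoulombs = 16800e-3 millicoulombs = 16.8
  0.00946 coulombs = 0.00946e3 millicoulombs = 9.46
Sum: 1.29 + 74.9 + 944 + 16.8 + 9.46 = 1046.45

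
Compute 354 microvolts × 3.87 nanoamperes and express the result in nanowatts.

354 × 10^-6 × 3.87 × 10^-9 = 1369.98 × 10^-15 W

0.00136998 nanowatts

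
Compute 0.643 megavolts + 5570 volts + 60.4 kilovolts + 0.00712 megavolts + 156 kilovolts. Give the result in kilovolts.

In kilovolts:
  0.643 megavolts = 0.643 × 10³ kilovolts = 643
  5570 volts = 5570 × 10⁻³ kilovolts = 5.57
  60.4 kilovolts → 60.4
  0.00712 megavolts = 0.00712 × 10³ kilovolts = 7.12
  156 kilovolts → 156
Sum: 643 + 5.57 + 60.4 + 7.12 + 156 = 872.09

872.09 kilovolts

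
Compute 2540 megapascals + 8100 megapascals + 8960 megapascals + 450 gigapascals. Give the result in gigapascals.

469.6 gigapascals

In gigapascals:
  2540 megapascals = 2540e-3 gigapascals = 2.54
  8100 megapascals = 8100e-3 gigapascals = 8.1
  8960 megapascals = 8960e-3 gigapascals = 8.96
  450 gigapascals → 450
Sum: 2.54 + 8.1 + 8.96 + 450 = 469.6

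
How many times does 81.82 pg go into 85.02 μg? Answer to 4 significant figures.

(85.02e-6) / (81.82e-12) = 1.0391e6

1039000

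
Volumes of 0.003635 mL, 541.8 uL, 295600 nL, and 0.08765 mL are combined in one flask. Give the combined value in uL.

In uL:
  0.003635 mL = 0.003635e3 uL = 3.635
  541.8 uL → 541.8
  295600 nL = 295600e-3 uL = 295.6
  0.08765 mL = 0.08765e3 uL = 87.65
Sum: 3.635 + 541.8 + 295.6 + 87.65 = 928.685

928.685 uL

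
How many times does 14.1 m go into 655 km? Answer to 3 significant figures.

46500

(655 × 10^3) / (14.1) = 46.45 × 10^3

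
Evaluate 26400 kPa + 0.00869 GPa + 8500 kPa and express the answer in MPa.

In MPa:
  26400 kPa = 26400e-3 MPa = 26.4
  0.00869 GPa = 0.00869e3 MPa = 8.69
  8500 kPa = 8500e-3 MPa = 8.5
Sum: 26.4 + 8.69 + 8.5 = 43.59

43.59 MPa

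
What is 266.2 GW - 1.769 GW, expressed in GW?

In GW:
  266.2 GW → 266.2
  1.769 GW → 1.769
Difference: 266.2 - 1.769 = 264.431

264.431 GW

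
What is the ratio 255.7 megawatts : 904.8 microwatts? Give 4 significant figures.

282600000000

(255.7e6) / (904.8e-6) = 0.2826e12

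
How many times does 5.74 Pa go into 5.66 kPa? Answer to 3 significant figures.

986

(5.66 × 10³) / (5.74) = 0.9861 × 10³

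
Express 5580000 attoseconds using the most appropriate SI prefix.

5.58 picoseconds

= 5.58 × 10^-12 seconds; 10^-12 is pico.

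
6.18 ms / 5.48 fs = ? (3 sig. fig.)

(6.18 × 10^-3) / (5.48 × 10^-15) = 1.128 × 10^12

1130000000000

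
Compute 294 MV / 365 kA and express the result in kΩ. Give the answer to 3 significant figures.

0.805 kΩ

(294e6) / (365e3) = 0.80548e3 Ω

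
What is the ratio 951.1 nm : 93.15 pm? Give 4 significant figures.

(951.1 × 10^-9) / (93.15 × 10^-12) = 10.21 × 10^3

10210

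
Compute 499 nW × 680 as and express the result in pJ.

499e-9 × 680e-18 = 339320e-27 J

0.00000000033932 pJ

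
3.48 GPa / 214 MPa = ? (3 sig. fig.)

(3.48 × 10⁹) / (214 × 10⁶) = 0.01626 × 10³

16.3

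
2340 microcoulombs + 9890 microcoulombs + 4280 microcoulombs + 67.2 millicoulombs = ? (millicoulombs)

83.71 millicoulombs

In millicoulombs:
  2340 microcoulombs = 2340e-3 millicoulombs = 2.34
  9890 microcoulombs = 9890e-3 millicoulombs = 9.89
  4280 microcoulombs = 4280e-3 millicoulombs = 4.28
  67.2 millicoulombs → 67.2
Sum: 2.34 + 9.89 + 4.28 + 67.2 = 83.71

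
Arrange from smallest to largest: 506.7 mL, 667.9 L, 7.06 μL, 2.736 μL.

506.7 mL = 0.5067 L
667.9 L = 667.9 L
7.06 μL = 0.00000706 L
2.736 μL = 0.000002736 L

2.736 μL < 7.06 μL < 506.7 mL < 667.9 L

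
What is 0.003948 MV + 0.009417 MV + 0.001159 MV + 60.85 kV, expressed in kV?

In kV:
  0.003948 MV = 0.003948e3 kV = 3.948
  0.009417 MV = 0.009417e3 kV = 9.417
  0.001159 MV = 0.001159e3 kV = 1.159
  60.85 kV → 60.85
Sum: 3.948 + 9.417 + 1.159 + 60.85 = 75.374

75.374 kV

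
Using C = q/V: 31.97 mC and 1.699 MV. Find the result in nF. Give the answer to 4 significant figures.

(31.97 × 10⁻³) / (1.699 × 10⁶) = 18.817 × 10⁻⁹ F

18.82 nF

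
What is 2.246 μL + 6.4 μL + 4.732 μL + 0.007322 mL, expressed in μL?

In μL:
  2.246 μL → 2.246
  6.4 μL → 6.4
  4.732 μL → 4.732
  0.007322 mL = 0.007322e3 μL = 7.322
Sum: 2.246 + 6.4 + 4.732 + 7.322 = 20.7

20.7 μL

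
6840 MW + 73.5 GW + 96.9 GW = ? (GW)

In GW:
  6840 MW = 6840 × 10⁻³ GW = 6.84
  73.5 GW → 73.5
  96.9 GW → 96.9
Sum: 6.84 + 73.5 + 96.9 = 177.24

177.24 GW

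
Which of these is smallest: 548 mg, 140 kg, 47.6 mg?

47.6 mg

548 mg = 0.548 g
140 kg = 140000 g
47.6 mg = 0.0476 g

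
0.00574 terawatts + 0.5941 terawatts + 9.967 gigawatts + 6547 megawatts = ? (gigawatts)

In gigawatts:
  0.00574 terawatts = 0.00574 × 10^3 gigawatts = 5.74
  0.5941 terawatts = 0.5941 × 10^3 gigawatts = 594.1
  9.967 gigawatts → 9.967
  6547 megawatts = 6547 × 10^-3 gigawatts = 6.547
Sum: 5.74 + 594.1 + 9.967 + 6.547 = 616.354

616.354 gigawatts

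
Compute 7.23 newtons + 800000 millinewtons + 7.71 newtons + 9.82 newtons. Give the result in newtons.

824.76 newtons

In newtons:
  7.23 newtons → 7.23
  800000 millinewtons = 800000e-3 newtons = 800
  7.71 newtons → 7.71
  9.82 newtons → 9.82
Sum: 7.23 + 800 + 7.71 + 9.82 = 824.76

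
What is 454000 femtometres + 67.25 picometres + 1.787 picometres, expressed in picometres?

523.037 picometres

In picometres:
  454000 femtometres = 454000e-3 picometres = 454
  67.25 picometres → 67.25
  1.787 picometres → 1.787
Sum: 454 + 67.25 + 1.787 = 523.037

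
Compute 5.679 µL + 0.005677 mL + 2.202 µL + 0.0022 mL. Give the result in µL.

15.758 µL

In µL:
  5.679 µL → 5.679
  0.005677 mL = 0.005677e3 µL = 5.677
  2.202 µL → 2.202
  0.0022 mL = 0.0022e3 µL = 2.2
Sum: 5.679 + 5.677 + 2.202 + 2.2 = 15.758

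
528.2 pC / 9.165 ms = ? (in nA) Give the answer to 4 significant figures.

57.63 nA

(528.2 × 10^-12) / (9.165 × 10^-3) = 57.6323 × 10^-9 A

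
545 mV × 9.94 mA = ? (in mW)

5.4173 mW

545e-3 × 9.94e-3 = 5417.3e-6 W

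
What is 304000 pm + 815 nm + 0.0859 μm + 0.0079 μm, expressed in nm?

In nm:
  304000 pm = 304000 × 10⁻³ nm = 304
  815 nm → 815
  0.0859 μm = 0.0859 × 10³ nm = 85.9
  0.0079 μm = 0.0079 × 10³ nm = 7.9
Sum: 304 + 815 + 85.9 + 7.9 = 1212.8

1212.8 nm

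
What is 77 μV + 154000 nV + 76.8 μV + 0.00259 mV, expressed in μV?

310.39 μV

In μV:
  77 μV → 77
  154000 nV = 154000 × 10^-3 μV = 154
  76.8 μV → 76.8
  0.00259 mV = 0.00259 × 10^3 μV = 2.59
Sum: 77 + 154 + 76.8 + 2.59 = 310.39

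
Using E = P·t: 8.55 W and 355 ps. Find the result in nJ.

8.55 × 355 × 10⁻¹² = 3035.25 × 10⁻¹² J

3.03525 nJ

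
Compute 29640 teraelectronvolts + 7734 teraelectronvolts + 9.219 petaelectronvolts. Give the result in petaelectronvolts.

46.593 petaelectronvolts

In petaelectronvolts:
  29640 teraelectronvolts = 29640 × 10^-3 petaelectronvolts = 29.64
  7734 teraelectronvolts = 7734 × 10^-3 petaelectronvolts = 7.734
  9.219 petaelectronvolts → 9.219
Sum: 29.64 + 7.734 + 9.219 = 46.593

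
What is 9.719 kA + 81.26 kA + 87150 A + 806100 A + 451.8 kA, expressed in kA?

In kA:
  9.719 kA → 9.719
  81.26 kA → 81.26
  87150 A = 87150 × 10^-3 kA = 87.15
  806100 A = 806100 × 10^-3 kA = 806.1
  451.8 kA → 451.8
Sum: 9.719 + 81.26 + 87.15 + 806.1 + 451.8 = 1436.029

1436.029 kA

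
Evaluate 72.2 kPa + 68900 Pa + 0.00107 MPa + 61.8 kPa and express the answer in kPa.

In kPa:
  72.2 kPa → 72.2
  68900 Pa = 68900e-3 kPa = 68.9
  0.00107 MPa = 0.00107e3 kPa = 1.07
  61.8 kPa → 61.8
Sum: 72.2 + 68.9 + 1.07 + 61.8 = 203.97

203.97 kPa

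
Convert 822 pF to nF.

0.822 nF

pico = 10⁻¹², nano = 10⁻⁹; factor is 10⁻³.
822 × 10⁻³ = 0.822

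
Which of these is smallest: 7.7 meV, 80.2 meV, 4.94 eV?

7.7 meV = 0.0077 eV
80.2 meV = 0.0802 eV
4.94 eV = 4.94 eV

7.7 meV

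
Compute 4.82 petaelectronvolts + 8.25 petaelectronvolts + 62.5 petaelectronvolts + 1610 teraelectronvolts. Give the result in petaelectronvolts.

77.18 petaelectronvolts

In petaelectronvolts:
  4.82 petaelectronvolts → 4.82
  8.25 petaelectronvolts → 8.25
  62.5 petaelectronvolts → 62.5
  1610 teraelectronvolts = 1610 × 10⁻³ petaelectronvolts = 1.61
Sum: 4.82 + 8.25 + 62.5 + 1.61 = 77.18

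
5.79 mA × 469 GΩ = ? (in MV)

5.79 × 10⁻³ × 469 × 10⁹ = 2715.51 × 10⁶ V

2715.51 MV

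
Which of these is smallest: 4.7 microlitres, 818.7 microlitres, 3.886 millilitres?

4.7 microlitres

4.7 microlitres = 0.0000047 litres
818.7 microlitres = 0.0008187 litres
3.886 millilitres = 0.003886 litres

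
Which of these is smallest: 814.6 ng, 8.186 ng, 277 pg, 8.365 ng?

277 pg

814.6 ng = 0.0000008146 g
8.186 ng = 0.000000008186 g
277 pg = 0.000000000277 g
8.365 ng = 0.000000008365 g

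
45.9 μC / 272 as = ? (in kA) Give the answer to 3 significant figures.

169000000 kA

(45.9 × 10⁻⁶) / (272 × 10⁻¹⁸) = 0.16875 × 10¹² A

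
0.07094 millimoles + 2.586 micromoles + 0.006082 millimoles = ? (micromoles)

79.608 micromoles

In micromoles:
  0.07094 millimoles = 0.07094 × 10³ micromoles = 70.94
  2.586 micromoles → 2.586
  0.006082 millimoles = 0.006082 × 10³ micromoles = 6.082
Sum: 70.94 + 2.586 + 6.082 = 79.608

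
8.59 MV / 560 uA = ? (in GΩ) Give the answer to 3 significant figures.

(8.59 × 10^6) / (560 × 10^-6) = 0.015339 × 10^12 Ω

15.3 GΩ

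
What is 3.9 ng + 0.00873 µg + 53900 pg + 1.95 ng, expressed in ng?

In ng:
  3.9 ng → 3.9
  0.00873 µg = 0.00873 × 10^3 ng = 8.73
  53900 pg = 53900 × 10^-3 ng = 53.9
  1.95 ng → 1.95
Sum: 3.9 + 8.73 + 53.9 + 1.95 = 68.48

68.48 ng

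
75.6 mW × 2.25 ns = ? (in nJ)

0.1701 nJ

75.6 × 10⁻³ × 2.25 × 10⁻⁹ = 170.1 × 10⁻¹² J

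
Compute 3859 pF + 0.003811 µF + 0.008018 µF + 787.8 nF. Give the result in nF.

In nF:
  3859 pF = 3859 × 10⁻³ nF = 3.859
  0.003811 µF = 0.003811 × 10³ nF = 3.811
  0.008018 µF = 0.008018 × 10³ nF = 8.018
  787.8 nF → 787.8
Sum: 3.859 + 3.811 + 8.018 + 787.8 = 803.488

803.488 nF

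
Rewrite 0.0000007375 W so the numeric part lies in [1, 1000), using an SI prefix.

737.5 nW

= 737.5e-9 W; 1e-9 is nano.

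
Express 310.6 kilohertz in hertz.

310600 hertz

kilo = 1e3, (no prefix) = 1e0; factor is 1e3.
310.6 × 1e3 = 310600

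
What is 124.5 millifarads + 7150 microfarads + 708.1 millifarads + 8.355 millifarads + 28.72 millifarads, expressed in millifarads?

876.825 millifarads

In millifarads:
  124.5 millifarads → 124.5
  7150 microfarads = 7150 × 10^-3 millifarads = 7.15
  708.1 millifarads → 708.1
  8.355 millifarads → 8.355
  28.72 millifarads → 28.72
Sum: 124.5 + 7.15 + 708.1 + 8.355 + 28.72 = 876.825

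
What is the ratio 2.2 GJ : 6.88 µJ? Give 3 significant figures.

(2.2 × 10⁹) / (6.88 × 10⁻⁶) = 0.3198 × 10¹⁵

320000000000000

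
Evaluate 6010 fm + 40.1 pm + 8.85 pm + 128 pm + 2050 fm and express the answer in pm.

185.01 pm

In pm:
  6010 fm = 6010 × 10^-3 pm = 6.01
  40.1 pm → 40.1
  8.85 pm → 8.85
  128 pm → 128
  2050 fm = 2050 × 10^-3 pm = 2.05
Sum: 6.01 + 40.1 + 8.85 + 128 + 2.05 = 185.01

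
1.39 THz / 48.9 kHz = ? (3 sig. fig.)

28400000

(1.39e12) / (48.9e3) = 0.02843e9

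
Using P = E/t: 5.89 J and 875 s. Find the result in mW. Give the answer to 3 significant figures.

6.73 mW

(5.89) / (875) = 0.0067314 W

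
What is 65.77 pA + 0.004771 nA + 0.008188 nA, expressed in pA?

In pA:
  65.77 pA → 65.77
  0.004771 nA = 0.004771 × 10^3 pA = 4.771
  0.008188 nA = 0.008188 × 10^3 pA = 8.188
Sum: 65.77 + 4.771 + 8.188 = 78.729

78.729 pA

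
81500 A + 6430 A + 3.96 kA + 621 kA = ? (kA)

In kA:
  81500 A = 81500e-3 kA = 81.5
  6430 A = 6430e-3 kA = 6.43
  3.96 kA → 3.96
  621 kA → 621
Sum: 81.5 + 6.43 + 3.96 + 621 = 712.89

712.89 kA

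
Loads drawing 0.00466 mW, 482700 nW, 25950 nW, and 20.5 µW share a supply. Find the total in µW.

533.81 µW

In µW:
  0.00466 mW = 0.00466e3 µW = 4.66
  482700 nW = 482700e-3 µW = 482.7
  25950 nW = 25950e-3 µW = 25.95
  20.5 µW → 20.5
Sum: 4.66 + 482.7 + 25.95 + 20.5 = 533.81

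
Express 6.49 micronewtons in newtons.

0.00000649 newtons

micro = 10⁻⁶, (no prefix) = 10⁰; factor is 10⁻⁶.
6.49 × 10⁻⁶ = 0.00000649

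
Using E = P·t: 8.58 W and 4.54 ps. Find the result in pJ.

8.58 × 4.54e-12 = 38.9532e-12 J

38.9532 pJ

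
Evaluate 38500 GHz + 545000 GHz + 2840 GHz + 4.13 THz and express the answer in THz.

590.47 THz

In THz:
  38500 GHz = 38500e-3 THz = 38.5
  545000 GHz = 545000e-3 THz = 545
  2840 GHz = 2840e-3 THz = 2.84
  4.13 THz → 4.13
Sum: 38.5 + 545 + 2.84 + 4.13 = 590.47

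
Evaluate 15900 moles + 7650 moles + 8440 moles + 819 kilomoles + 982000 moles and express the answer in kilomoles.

1832.99 kilomoles

In kilomoles:
  15900 moles = 15900 × 10⁻³ kilomoles = 15.9
  7650 moles = 7650 × 10⁻³ kilomoles = 7.65
  8440 moles = 8440 × 10⁻³ kilomoles = 8.44
  819 kilomoles → 819
  982000 moles = 982000 × 10⁻³ kilomoles = 982
Sum: 15.9 + 7.65 + 8.44 + 819 + 982 = 1832.99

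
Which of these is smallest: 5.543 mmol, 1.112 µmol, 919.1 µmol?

5.543 mmol = 0.005543 mol
1.112 µmol = 0.000001112 mol
919.1 µmol = 0.0009191 mol

1.112 µmol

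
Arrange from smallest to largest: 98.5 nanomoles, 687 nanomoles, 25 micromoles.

98.5 nanomoles = 0.0000000985 moles
687 nanomoles = 0.000000687 moles
25 micromoles = 0.000025 moles

98.5 nanomoles < 687 nanomoles < 25 micromoles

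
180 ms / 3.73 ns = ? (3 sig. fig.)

48300000

(180 × 10⁻³) / (3.73 × 10⁻⁹) = 48.26 × 10⁶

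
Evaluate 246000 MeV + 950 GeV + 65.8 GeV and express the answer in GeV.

In GeV:
  246000 MeV = 246000 × 10⁻³ GeV = 246
  950 GeV → 950
  65.8 GeV → 65.8
Sum: 246 + 950 + 65.8 = 1261.8

1261.8 GeV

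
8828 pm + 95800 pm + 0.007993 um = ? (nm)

112.621 nm

In nm:
  8828 pm = 8828e-3 nm = 8.828
  95800 pm = 95800e-3 nm = 95.8
  0.007993 um = 0.007993e3 nm = 7.993
Sum: 8.828 + 95.8 + 7.993 = 112.621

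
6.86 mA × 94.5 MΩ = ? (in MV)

0.64827 MV

6.86 × 10^-3 × 94.5 × 10^6 = 648.27 × 10^3 V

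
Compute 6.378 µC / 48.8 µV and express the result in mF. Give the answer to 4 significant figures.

130.7 mF

(6.378 × 10⁻⁶) / (48.8 × 10⁻⁶) = 0.130697 F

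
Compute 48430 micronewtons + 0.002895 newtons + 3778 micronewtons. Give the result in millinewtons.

In millinewtons:
  48430 micronewtons = 48430e-3 millinewtons = 48.43
  0.002895 newtons = 0.002895e3 millinewtons = 2.895
  3778 micronewtons = 3778e-3 millinewtons = 3.778
Sum: 48.43 + 2.895 + 3.778 = 55.103

55.103 millinewtons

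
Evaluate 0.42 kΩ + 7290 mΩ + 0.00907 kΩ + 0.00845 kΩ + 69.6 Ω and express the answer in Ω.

514.41 Ω

In Ω:
  0.42 kΩ = 0.42 × 10^3 Ω = 420
  7290 mΩ = 7290 × 10^-3 Ω = 7.29
  0.00907 kΩ = 0.00907 × 10^3 Ω = 9.07
  0.00845 kΩ = 0.00845 × 10^3 Ω = 8.45
  69.6 Ω → 69.6
Sum: 420 + 7.29 + 9.07 + 8.45 + 69.6 = 514.41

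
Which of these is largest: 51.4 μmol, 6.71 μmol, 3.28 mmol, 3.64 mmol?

51.4 μmol = 0.0000514 mol
6.71 μmol = 0.00000671 mol
3.28 mmol = 0.00328 mol
3.64 mmol = 0.00364 mol

3.64 mmol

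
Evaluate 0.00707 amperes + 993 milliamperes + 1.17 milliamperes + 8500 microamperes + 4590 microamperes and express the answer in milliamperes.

In milliamperes:
  0.00707 amperes = 0.00707e3 milliamperes = 7.07
  993 milliamperes → 993
  1.17 milliamperes → 1.17
  8500 microamperes = 8500e-3 milliamperes = 8.5
  4590 microamperes = 4590e-3 milliamperes = 4.59
Sum: 7.07 + 993 + 1.17 + 8.5 + 4.59 = 1014.33

1014.33 milliamperes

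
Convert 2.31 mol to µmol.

2310000 µmol

(no prefix) = 10^0, micro = 10^-6; factor is 10^6.
2.31 × 10^6 = 2310000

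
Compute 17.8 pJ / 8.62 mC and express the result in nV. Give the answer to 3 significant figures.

(17.8e-12) / (8.62e-3) = 2.065e-9 V

2.06 nV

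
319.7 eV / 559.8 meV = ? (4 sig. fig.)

571.1

(319.7) / (559.8e-3) = 0.5711e3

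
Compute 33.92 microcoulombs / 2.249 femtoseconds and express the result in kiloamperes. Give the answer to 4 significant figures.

(33.92 × 10^-6) / (2.249 × 10^-15) = 15.0823 × 10^9 A

15080000 kiloamperes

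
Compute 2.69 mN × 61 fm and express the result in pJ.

2.69e-3 × 61e-15 = 164.09e-18 J

0.00016409 pJ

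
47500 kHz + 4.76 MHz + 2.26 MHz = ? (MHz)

In MHz:
  47500 kHz = 47500 × 10⁻³ MHz = 47.5
  4.76 MHz → 4.76
  2.26 MHz → 2.26
Sum: 47.5 + 4.76 + 2.26 = 54.52

54.52 MHz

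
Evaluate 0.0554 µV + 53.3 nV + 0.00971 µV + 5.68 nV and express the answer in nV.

In nV:
  0.0554 µV = 0.0554 × 10^3 nV = 55.4
  53.3 nV → 53.3
  0.00971 µV = 0.00971 × 10^3 nV = 9.71
  5.68 nV → 5.68
Sum: 55.4 + 53.3 + 9.71 + 5.68 = 124.09

124.09 nV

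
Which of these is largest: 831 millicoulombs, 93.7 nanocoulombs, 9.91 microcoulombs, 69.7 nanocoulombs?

831 millicoulombs

831 millicoulombs = 0.831 coulombs
93.7 nanocoulombs = 0.0000000937 coulombs
9.91 microcoulombs = 0.00000991 coulombs
69.7 nanocoulombs = 0.0000000697 coulombs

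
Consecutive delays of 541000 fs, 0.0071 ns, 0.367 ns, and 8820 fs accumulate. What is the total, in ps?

923.92 ps

In ps:
  541000 fs = 541000 × 10^-3 ps = 541
  0.0071 ns = 0.0071 × 10^3 ps = 7.1
  0.367 ns = 0.367 × 10^3 ps = 367
  8820 fs = 8820 × 10^-3 ps = 8.82
Sum: 541 + 7.1 + 367 + 8.82 = 923.92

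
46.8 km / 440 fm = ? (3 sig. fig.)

106000000000000000

(46.8e3) / (440e-15) = 0.1064e18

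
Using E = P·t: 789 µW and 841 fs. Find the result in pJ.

789e-6 × 841e-15 = 663549e-21 J

0.000663549 pJ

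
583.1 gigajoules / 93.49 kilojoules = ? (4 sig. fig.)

(583.1 × 10^9) / (93.49 × 10^3) = 6.237 × 10^6

6237000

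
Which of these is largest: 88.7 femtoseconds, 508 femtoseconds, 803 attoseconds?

508 femtoseconds

88.7 femtoseconds = 0.0000000000000887 seconds
508 femtoseconds = 0.000000000000508 seconds
803 attoseconds = 0.000000000000000803 seconds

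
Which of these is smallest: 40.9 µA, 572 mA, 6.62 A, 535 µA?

40.9 µA

40.9 µA = 0.0000409 A
572 mA = 0.572 A
6.62 A = 6.62 A
535 µA = 0.000535 A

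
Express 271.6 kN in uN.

271600000000 uN

kilo = 10³, micro = 10⁻⁶; factor is 10⁹.
271.6 × 10⁹ = 271600000000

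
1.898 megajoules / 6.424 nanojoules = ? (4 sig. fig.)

(1.898 × 10⁶) / (6.424 × 10⁻⁹) = 0.29545 × 10¹⁵

295500000000000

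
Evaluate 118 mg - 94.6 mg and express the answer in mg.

23.4 mg

In mg:
  118 mg → 118
  94.6 mg → 94.6
Difference: 118 - 94.6 = 23.4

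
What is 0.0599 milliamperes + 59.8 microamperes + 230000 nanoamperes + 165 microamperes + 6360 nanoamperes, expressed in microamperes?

521.06 microamperes

In microamperes:
  0.0599 milliamperes = 0.0599e3 microamperes = 59.9
  59.8 microamperes → 59.8
  230000 nanoamperes = 230000e-3 microamperes = 230
  165 microamperes → 165
  6360 nanoamperes = 6360e-3 microamperes = 6.36
Sum: 59.9 + 59.8 + 230 + 165 + 6.36 = 521.06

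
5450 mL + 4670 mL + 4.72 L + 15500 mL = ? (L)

In L:
  5450 mL = 5450 × 10^-3 L = 5.45
  4670 mL = 4670 × 10^-3 L = 4.67
  4.72 L → 4.72
  15500 mL = 15500 × 10^-3 L = 15.5
Sum: 5.45 + 4.67 + 4.72 + 15.5 = 30.34

30.34 L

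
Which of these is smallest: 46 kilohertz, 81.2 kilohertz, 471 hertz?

46 kilohertz = 46000 hertz
81.2 kilohertz = 81200 hertz
471 hertz = 471 hertz

471 hertz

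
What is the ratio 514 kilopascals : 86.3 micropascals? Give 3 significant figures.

5960000000

(514e3) / (86.3e-6) = 5.956e9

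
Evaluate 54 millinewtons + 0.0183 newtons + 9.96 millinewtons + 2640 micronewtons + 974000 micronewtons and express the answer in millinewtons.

1058.9 millinewtons

In millinewtons:
  54 millinewtons → 54
  0.0183 newtons = 0.0183e3 millinewtons = 18.3
  9.96 millinewtons → 9.96
  2640 micronewtons = 2640e-3 millinewtons = 2.64
  974000 micronewtons = 974000e-3 millinewtons = 974
Sum: 54 + 18.3 + 9.96 + 2.64 + 974 = 1058.9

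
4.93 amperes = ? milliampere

4930 milliamperes

(no prefix) = 10^0, milli = 10^-3; factor is 10^3.
4.93 × 10^3 = 4930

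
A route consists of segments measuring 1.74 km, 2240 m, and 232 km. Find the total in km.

In km:
  1.74 km → 1.74
  2240 m = 2240 × 10^-3 km = 2.24
  232 km → 232
Sum: 1.74 + 2.24 + 232 = 235.98

235.98 km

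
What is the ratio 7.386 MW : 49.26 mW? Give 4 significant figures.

(7.386 × 10⁶) / (49.26 × 10⁻³) = 0.14994 × 10⁹

149900000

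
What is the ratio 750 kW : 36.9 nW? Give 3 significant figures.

(750 × 10^3) / (36.9 × 10^-9) = 20.33 × 10^12

20300000000000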